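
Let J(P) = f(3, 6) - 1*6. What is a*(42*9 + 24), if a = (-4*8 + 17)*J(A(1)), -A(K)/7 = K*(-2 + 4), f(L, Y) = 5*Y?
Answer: -144720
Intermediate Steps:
A(K) = -14*K (A(K) = -7*K*(-2 + 4) = -7*K*2 = -14*K)
J(P) = 24 (J(P) = 5*6 - 1*6 = 30 - 6 = 24)
a = -360 (a = (-4*8 + 17)*24 = (-32 + 17)*24 = -15*24 = -360)
a*(42*9 + 24) = -360*(42*9 + 24) = -360*(378 + 24) = -360*402 = -144720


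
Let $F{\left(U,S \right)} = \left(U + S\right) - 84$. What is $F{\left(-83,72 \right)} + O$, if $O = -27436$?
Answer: $-27531$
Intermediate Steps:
$F{\left(U,S \right)} = -84 + S + U$ ($F{\left(U,S \right)} = \left(S + U\right) - 84 = -84 + S + U$)
$F{\left(-83,72 \right)} + O = \left(-84 + 72 - 83\right) - 27436 = -95 - 27436 = -27531$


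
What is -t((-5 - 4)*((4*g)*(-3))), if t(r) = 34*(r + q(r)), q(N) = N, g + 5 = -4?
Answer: 66096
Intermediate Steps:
g = -9 (g = -5 - 4 = -9)
t(r) = 68*r (t(r) = 34*(r + r) = 34*(2*r) = 68*r)
-t((-5 - 4)*((4*g)*(-3))) = -68*(-5 - 4)*((4*(-9))*(-3)) = -68*(-(-324)*(-3)) = -68*(-9*108) = -68*(-972) = -1*(-66096) = 66096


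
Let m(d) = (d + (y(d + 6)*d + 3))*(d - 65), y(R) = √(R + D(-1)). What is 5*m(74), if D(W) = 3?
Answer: 3465 + 3330*√83 ≈ 33803.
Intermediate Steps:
y(R) = √(3 + R) (y(R) = √(R + 3) = √(3 + R))
m(d) = (-65 + d)*(3 + d + d*√(9 + d)) (m(d) = (d + (√(3 + (d + 6))*d + 3))*(d - 65) = (d + (√(3 + (6 + d))*d + 3))*(-65 + d) = (d + (√(9 + d)*d + 3))*(-65 + d) = (d + (d*√(9 + d) + 3))*(-65 + d) = (d + (3 + d*√(9 + d)))*(-65 + d) = (3 + d + d*√(9 + d))*(-65 + d) = (-65 + d)*(3 + d + d*√(9 + d)))
5*m(74) = 5*(-195 + 74² - 62*74 + 74²*√(9 + 74) - 65*74*√(9 + 74)) = 5*(-195 + 5476 - 4588 + 5476*√83 - 65*74*√83) = 5*(-195 + 5476 - 4588 + 5476*√83 - 4810*√83) = 5*(693 + 666*√83) = 3465 + 3330*√83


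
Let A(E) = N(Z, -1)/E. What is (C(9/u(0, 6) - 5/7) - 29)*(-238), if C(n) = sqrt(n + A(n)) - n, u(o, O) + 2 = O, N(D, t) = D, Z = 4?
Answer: 14535/2 - 17*sqrt(1500485)/43 ≈ 6783.2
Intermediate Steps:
u(o, O) = -2 + O
A(E) = 4/E
C(n) = sqrt(n + 4/n) - n
(C(9/u(0, 6) - 5/7) - 29)*(-238) = ((sqrt((9/(-2 + 6) - 5/7) + 4/(9/(-2 + 6) - 5/7)) - (9/(-2 + 6) - 5/7)) - 29)*(-238) = ((sqrt((9/4 - 5*1/7) + 4/(9/4 - 5*1/7)) - (9/4 - 5*1/7)) - 29)*(-238) = ((sqrt((9*(1/4) - 5/7) + 4/(9*(1/4) - 5/7)) - (9*(1/4) - 5/7)) - 29)*(-238) = ((sqrt((9/4 - 5/7) + 4/(9/4 - 5/7)) - (9/4 - 5/7)) - 29)*(-238) = ((sqrt(43/28 + 4/(43/28)) - 1*43/28) - 29)*(-238) = ((sqrt(43/28 + 4*(28/43)) - 43/28) - 29)*(-238) = ((sqrt(43/28 + 112/43) - 43/28) - 29)*(-238) = ((sqrt(4985/1204) - 43/28) - 29)*(-238) = ((sqrt(1500485)/602 - 43/28) - 29)*(-238) = ((-43/28 + sqrt(1500485)/602) - 29)*(-238) = (-855/28 + sqrt(1500485)/602)*(-238) = 14535/2 - 17*sqrt(1500485)/43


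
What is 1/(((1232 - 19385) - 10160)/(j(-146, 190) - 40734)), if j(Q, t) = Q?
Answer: 40880/28313 ≈ 1.4439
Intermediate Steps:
1/(((1232 - 19385) - 10160)/(j(-146, 190) - 40734)) = 1/(((1232 - 19385) - 10160)/(-146 - 40734)) = 1/((-18153 - 10160)/(-40880)) = 1/(-28313*(-1/40880)) = 1/(28313/40880) = 40880/28313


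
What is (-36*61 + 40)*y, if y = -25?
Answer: 53900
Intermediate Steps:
(-36*61 + 40)*y = (-36*61 + 40)*(-25) = (-2196 + 40)*(-25) = -2156*(-25) = 53900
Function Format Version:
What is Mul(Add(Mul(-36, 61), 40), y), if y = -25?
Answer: 53900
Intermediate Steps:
Mul(Add(Mul(-36, 61), 40), y) = Mul(Add(Mul(-36, 61), 40), -25) = Mul(Add(-2196, 40), -25) = Mul(-2156, -25) = 53900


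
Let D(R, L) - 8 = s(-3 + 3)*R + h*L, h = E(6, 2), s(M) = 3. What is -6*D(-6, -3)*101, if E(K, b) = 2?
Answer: 9696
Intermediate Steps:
h = 2
D(R, L) = 8 + 2*L + 3*R (D(R, L) = 8 + (3*R + 2*L) = 8 + (2*L + 3*R) = 8 + 2*L + 3*R)
-6*D(-6, -3)*101 = -6*(8 + 2*(-3) + 3*(-6))*101 = -6*(8 - 6 - 18)*101 = -6*(-16)*101 = 96*101 = 9696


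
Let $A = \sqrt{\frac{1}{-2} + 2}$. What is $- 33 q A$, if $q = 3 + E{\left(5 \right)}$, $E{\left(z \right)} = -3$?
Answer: $0$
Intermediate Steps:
$A = \frac{\sqrt{6}}{2}$ ($A = \sqrt{- \frac{1}{2} + 2} = \sqrt{\frac{3}{2}} = \frac{\sqrt{6}}{2} \approx 1.2247$)
$q = 0$ ($q = 3 - 3 = 0$)
$- 33 q A = \left(-33\right) 0 \frac{\sqrt{6}}{2} = 0 \frac{\sqrt{6}}{2} = 0$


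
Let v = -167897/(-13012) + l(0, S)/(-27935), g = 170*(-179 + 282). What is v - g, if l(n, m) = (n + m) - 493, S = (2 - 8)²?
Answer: -6360017603021/363490220 ≈ -17497.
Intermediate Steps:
S = 36 (S = (-6)² = 36)
l(n, m) = -493 + m + n (l(n, m) = (m + n) - 493 = -493 + m + n)
g = 17510 (g = 170*103 = 17510)
v = 4696149179/363490220 (v = -167897/(-13012) + (-493 + 36 + 0)/(-27935) = -167897*(-1/13012) - 457*(-1/27935) = 167897/13012 + 457/27935 = 4696149179/363490220 ≈ 12.920)
v - g = 4696149179/363490220 - 1*17510 = 4696149179/363490220 - 17510 = -6360017603021/363490220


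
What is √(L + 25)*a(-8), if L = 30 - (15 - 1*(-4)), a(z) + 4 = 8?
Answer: 24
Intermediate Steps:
a(z) = 4 (a(z) = -4 + 8 = 4)
L = 11 (L = 30 - (15 + 4) = 30 - 1*19 = 30 - 19 = 11)
√(L + 25)*a(-8) = √(11 + 25)*4 = √36*4 = 6*4 = 24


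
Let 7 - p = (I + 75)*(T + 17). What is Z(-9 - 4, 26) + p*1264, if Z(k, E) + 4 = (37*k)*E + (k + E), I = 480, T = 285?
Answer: -211862689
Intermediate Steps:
Z(k, E) = -4 + E + k + 37*E*k (Z(k, E) = -4 + ((37*k)*E + (k + E)) = -4 + (37*E*k + (E + k)) = -4 + (E + k + 37*E*k) = -4 + E + k + 37*E*k)
p = -167603 (p = 7 - (480 + 75)*(285 + 17) = 7 - 555*302 = 7 - 1*167610 = 7 - 167610 = -167603)
Z(-9 - 4, 26) + p*1264 = (-4 + 26 + (-9 - 4) + 37*26*(-9 - 4)) - 167603*1264 = (-4 + 26 - 13 + 37*26*(-13)) - 211850192 = (-4 + 26 - 13 - 12506) - 211850192 = -12497 - 211850192 = -211862689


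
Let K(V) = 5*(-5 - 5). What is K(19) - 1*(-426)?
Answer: 376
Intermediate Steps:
K(V) = -50 (K(V) = 5*(-10) = -50)
K(19) - 1*(-426) = -50 - 1*(-426) = -50 + 426 = 376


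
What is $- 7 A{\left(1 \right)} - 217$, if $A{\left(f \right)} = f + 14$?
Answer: $-322$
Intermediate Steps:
$A{\left(f \right)} = 14 + f$
$- 7 A{\left(1 \right)} - 217 = - 7 \left(14 + 1\right) - 217 = \left(-7\right) 15 - 217 = -105 - 217 = -322$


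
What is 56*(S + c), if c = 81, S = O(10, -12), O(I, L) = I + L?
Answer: 4424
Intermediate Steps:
S = -2 (S = 10 - 12 = -2)
56*(S + c) = 56*(-2 + 81) = 56*79 = 4424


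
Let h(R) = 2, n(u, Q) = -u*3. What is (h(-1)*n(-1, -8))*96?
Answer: 576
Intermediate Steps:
n(u, Q) = -3*u
(h(-1)*n(-1, -8))*96 = (2*(-3*(-1)))*96 = (2*3)*96 = 6*96 = 576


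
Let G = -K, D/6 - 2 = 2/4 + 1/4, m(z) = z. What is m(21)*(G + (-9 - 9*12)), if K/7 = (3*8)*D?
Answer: -60669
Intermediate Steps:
D = 33/2 (D = 12 + 6*(2/4 + 1/4) = 12 + 6*(2*(¼) + 1*(¼)) = 12 + 6*(½ + ¼) = 12 + 6*(¾) = 12 + 9/2 = 33/2 ≈ 16.500)
K = 2772 (K = 7*((3*8)*(33/2)) = 7*(24*(33/2)) = 7*396 = 2772)
G = -2772 (G = -1*2772 = -2772)
m(21)*(G + (-9 - 9*12)) = 21*(-2772 + (-9 - 9*12)) = 21*(-2772 + (-9 - 108)) = 21*(-2772 - 117) = 21*(-2889) = -60669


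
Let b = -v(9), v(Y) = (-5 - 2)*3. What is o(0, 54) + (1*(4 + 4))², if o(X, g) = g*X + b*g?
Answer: 1198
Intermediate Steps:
v(Y) = -21 (v(Y) = -7*3 = -21)
b = 21 (b = -1*(-21) = 21)
o(X, g) = 21*g + X*g (o(X, g) = g*X + 21*g = X*g + 21*g = 21*g + X*g)
o(0, 54) + (1*(4 + 4))² = 54*(21 + 0) + (1*(4 + 4))² = 54*21 + (1*8)² = 1134 + 8² = 1134 + 64 = 1198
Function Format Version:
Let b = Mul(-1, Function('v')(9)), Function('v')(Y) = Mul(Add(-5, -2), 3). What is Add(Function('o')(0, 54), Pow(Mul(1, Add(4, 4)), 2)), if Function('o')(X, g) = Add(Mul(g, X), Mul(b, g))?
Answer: 1198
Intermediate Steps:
Function('v')(Y) = -21 (Function('v')(Y) = Mul(-7, 3) = -21)
b = 21 (b = Mul(-1, -21) = 21)
Function('o')(X, g) = Add(Mul(21, g), Mul(X, g)) (Function('o')(X, g) = Add(Mul(g, X), Mul(21, g)) = Add(Mul(X, g), Mul(21, g)) = Add(Mul(21, g), Mul(X, g)))
Add(Function('o')(0, 54), Pow(Mul(1, Add(4, 4)), 2)) = Add(Mul(54, Add(21, 0)), Pow(Mul(1, Add(4, 4)), 2)) = Add(Mul(54, 21), Pow(Mul(1, 8), 2)) = Add(1134, Pow(8, 2)) = Add(1134, 64) = 1198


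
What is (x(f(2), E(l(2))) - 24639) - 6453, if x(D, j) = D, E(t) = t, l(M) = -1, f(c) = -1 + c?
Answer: -31091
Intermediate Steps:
(x(f(2), E(l(2))) - 24639) - 6453 = ((-1 + 2) - 24639) - 6453 = (1 - 24639) - 6453 = -24638 - 6453 = -31091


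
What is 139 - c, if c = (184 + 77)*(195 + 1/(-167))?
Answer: -8475991/167 ≈ -50754.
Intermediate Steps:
c = 8499204/167 (c = 261*(195 - 1/167) = 261*(32564/167) = 8499204/167 ≈ 50893.)
139 - c = 139 - 1*8499204/167 = 139 - 8499204/167 = -8475991/167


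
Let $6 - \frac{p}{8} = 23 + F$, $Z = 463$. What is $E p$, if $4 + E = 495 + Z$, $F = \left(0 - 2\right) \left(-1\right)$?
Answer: $-145008$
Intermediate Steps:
$F = 2$ ($F = \left(-2\right) \left(-1\right) = 2$)
$E = 954$ ($E = -4 + \left(495 + 463\right) = -4 + 958 = 954$)
$p = -152$ ($p = 48 - 8 \left(23 + 2\right) = 48 - 200 = -152$)
$E p = 954 \left(-152\right) = -145008$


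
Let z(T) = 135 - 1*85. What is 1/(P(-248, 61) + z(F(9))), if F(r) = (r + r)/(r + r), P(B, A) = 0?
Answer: 1/50 ≈ 0.020000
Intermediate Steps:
F(r) = 1 (F(r) = (2*r)/((2*r)) = (2*r)*(1/(2*r)) = 1)
z(T) = 50 (z(T) = 135 - 85 = 50)
1/(P(-248, 61) + z(F(9))) = 1/(0 + 50) = 1/50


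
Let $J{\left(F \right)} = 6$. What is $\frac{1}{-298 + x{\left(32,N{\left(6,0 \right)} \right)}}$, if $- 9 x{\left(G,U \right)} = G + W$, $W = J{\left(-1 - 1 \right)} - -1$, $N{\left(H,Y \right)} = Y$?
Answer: $- \frac{3}{907} \approx -0.0033076$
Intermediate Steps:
$W = 7$ ($W = 6 - -1 = 6 + 1 = 7$)
$x{\left(G,U \right)} = - \frac{7}{9} - \frac{G}{9}$ ($x{\left(G,U \right)} = - \frac{G + 7}{9} = - \frac{7 + G}{9} = - \frac{7}{9} - \frac{G}{9}$)
$\frac{1}{-298 + x{\left(32,N{\left(6,0 \right)} \right)}} = \frac{1}{-298 - \frac{13}{3}} = \frac{1}{- \frac{907}{3}} = - \frac{3}{907}$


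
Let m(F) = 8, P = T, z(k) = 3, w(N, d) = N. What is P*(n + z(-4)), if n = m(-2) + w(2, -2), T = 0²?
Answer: 0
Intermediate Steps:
T = 0
P = 0
n = 10 (n = 8 + 2 = 10)
P*(n + z(-4)) = 0*(10 + 3) = 0*13 = 0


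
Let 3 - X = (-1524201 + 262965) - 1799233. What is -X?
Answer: -3060472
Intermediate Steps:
X = 3060472 (X = 3 - ((-1524201 + 262965) - 1799233) = 3 - (-1261236 - 1799233) = 3 - 1*(-3060469) = 3 + 3060469 = 3060472)
-X = -1*3060472 = -3060472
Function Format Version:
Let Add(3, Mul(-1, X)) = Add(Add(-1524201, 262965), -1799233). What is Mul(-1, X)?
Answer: -3060472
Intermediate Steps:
X = 3060472 (X = Add(3, Mul(-1, Add(Add(-1524201, 262965), -1799233))) = Add(3, Mul(-1, Add(-1261236, -1799233))) = Add(3, Mul(-1, -3060469)) = Add(3, 3060469) = 3060472)
Mul(-1, X) = Mul(-1, 3060472) = -3060472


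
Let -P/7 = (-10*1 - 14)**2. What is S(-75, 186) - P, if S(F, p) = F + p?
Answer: 4143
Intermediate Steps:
P = -4032 (P = -7*(-10*1 - 14)**2 = -7*(-10 - 14)**2 = -7*(-24)**2 = -7*576 = -4032)
S(-75, 186) - P = (-75 + 186) - 1*(-4032) = 111 + 4032 = 4143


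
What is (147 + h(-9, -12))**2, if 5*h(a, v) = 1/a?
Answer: 43744996/2025 ≈ 21602.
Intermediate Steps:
h(a, v) = 1/(5*a)
(147 + h(-9, -12))**2 = (147 + (1/5)/(-9))**2 = (147 + (1/5)*(-1/9))**2 = (147 - 1/45)**2 = (6614/45)**2 = 43744996/2025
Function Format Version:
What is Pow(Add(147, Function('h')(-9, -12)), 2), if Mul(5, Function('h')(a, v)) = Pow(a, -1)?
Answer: Rational(43744996, 2025) ≈ 21602.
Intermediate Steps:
Function('h')(a, v) = Mul(Rational(1, 5), Pow(a, -1))
Pow(Add(147, Function('h')(-9, -12)), 2) = Pow(Add(147, Mul(Rational(1, 5), Pow(-9, -1))), 2) = Pow(Add(147, Mul(Rational(1, 5), Rational(-1, 9))), 2) = Pow(Add(147, Rational(-1, 45)), 2) = Pow(Rational(6614, 45), 2) = Rational(43744996, 2025)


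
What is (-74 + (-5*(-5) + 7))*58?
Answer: -2436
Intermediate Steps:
(-74 + (-5*(-5) + 7))*58 = (-74 + (25 + 7))*58 = (-74 + 32)*58 = -42*58 = -2436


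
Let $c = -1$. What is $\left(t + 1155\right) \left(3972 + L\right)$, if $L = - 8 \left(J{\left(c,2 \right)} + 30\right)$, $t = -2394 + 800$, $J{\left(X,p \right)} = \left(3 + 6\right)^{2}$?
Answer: $-1353876$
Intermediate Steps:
$J{\left(X,p \right)} = 81$ ($J{\left(X,p \right)} = 9^{2} = 81$)
$t = -1594$
$L = -888$ ($L = - 8 \left(81 + 30\right) = \left(-8\right) 111 = -888$)
$\left(t + 1155\right) \left(3972 + L\right) = \left(-1594 + 1155\right) \left(3972 - 888\right) = \left(-439\right) 3084 = -1353876$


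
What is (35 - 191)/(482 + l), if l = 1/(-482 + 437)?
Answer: -7020/21689 ≈ -0.32367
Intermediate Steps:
l = -1/45 (l = 1/(-45) = -1/45 ≈ -0.022222)
(35 - 191)/(482 + l) = (35 - 191)/(482 - 1/45) = -156/21689/45 = -156*45/21689 = -7020/21689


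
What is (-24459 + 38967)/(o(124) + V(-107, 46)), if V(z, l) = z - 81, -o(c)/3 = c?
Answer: -3627/140 ≈ -25.907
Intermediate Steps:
o(c) = -3*c
V(z, l) = -81 + z
(-24459 + 38967)/(o(124) + V(-107, 46)) = (-24459 + 38967)/(-3*124 + (-81 - 107)) = 14508/(-372 - 188) = 14508/(-560) = 14508*(-1/560) = -3627/140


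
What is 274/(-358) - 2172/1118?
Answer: -270977/100061 ≈ -2.7081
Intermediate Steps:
274/(-358) - 2172/1118 = 274*(-1/358) - 2172*1/1118 = -137/179 - 1086/559 = -270977/100061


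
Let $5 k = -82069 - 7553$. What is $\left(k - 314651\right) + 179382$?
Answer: $- \frac{765967}{5} \approx -1.5319 \cdot 10^{5}$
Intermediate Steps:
$k = - \frac{89622}{5}$ ($k = \frac{-82069 - 7553}{5} = \frac{1}{5} \left(-89622\right) = - \frac{89622}{5} \approx -17924.0$)
$\left(k - 314651\right) + 179382 = \left(- \frac{89622}{5} - 314651\right) + 179382 = - \frac{1662877}{5} + 179382 = - \frac{765967}{5}$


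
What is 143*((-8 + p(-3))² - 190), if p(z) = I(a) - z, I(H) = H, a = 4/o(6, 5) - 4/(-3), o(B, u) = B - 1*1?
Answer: -5848843/225 ≈ -25995.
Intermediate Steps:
o(B, u) = -1 + B (o(B, u) = B - 1 = -1 + B)
a = 32/15 (a = 4/(-1 + 6) - 4/(-3) = 4/5 - 4*(-⅓) = 4*(⅕) + 4/3 = ⅘ + 4/3 = 32/15 ≈ 2.1333)
p(z) = 32/15 - z
143*((-8 + p(-3))² - 190) = 143*((-8 + (32/15 - 1*(-3)))² - 190) = 143*((-8 + (32/15 + 3))² - 190) = 143*((-8 + 77/15)² - 190) = 143*((-43/15)² - 190) = 143*(1849/225 - 190) = 143*(-40901/225) = -5848843/225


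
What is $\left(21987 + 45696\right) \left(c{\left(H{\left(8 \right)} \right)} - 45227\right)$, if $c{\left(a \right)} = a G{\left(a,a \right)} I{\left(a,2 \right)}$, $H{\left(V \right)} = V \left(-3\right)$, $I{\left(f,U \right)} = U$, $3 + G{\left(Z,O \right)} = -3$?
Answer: $-3041606337$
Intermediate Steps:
$G{\left(Z,O \right)} = -6$ ($G{\left(Z,O \right)} = -3 - 3 = -6$)
$H{\left(V \right)} = - 3 V$
$c{\left(a \right)} = - 12 a$ ($c{\left(a \right)} = a \left(-6\right) 2 = - 6 a 2 = - 12 a$)
$\left(21987 + 45696\right) \left(c{\left(H{\left(8 \right)} \right)} - 45227\right) = \left(21987 + 45696\right) \left(- 12 \left(\left(-3\right) 8\right) - 45227\right) = 67683 \left(\left(-12\right) \left(-24\right) - 45227\right) = 67683 \left(288 - 45227\right) = 67683 \left(-44939\right) = -3041606337$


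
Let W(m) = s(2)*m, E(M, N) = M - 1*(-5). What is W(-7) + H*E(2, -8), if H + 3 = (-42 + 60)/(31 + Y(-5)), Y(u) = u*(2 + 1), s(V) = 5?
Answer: -385/8 ≈ -48.125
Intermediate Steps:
E(M, N) = 5 + M (E(M, N) = M + 5 = 5 + M)
Y(u) = 3*u (Y(u) = u*3 = 3*u)
H = -15/8 (H = -3 + (-42 + 60)/(31 + 3*(-5)) = -3 + 18/(31 - 15) = -3 + 18/16 = -3 + 18*(1/16) = -3 + 9/8 = -15/8 ≈ -1.8750)
W(m) = 5*m
W(-7) + H*E(2, -8) = 5*(-7) - 15*(5 + 2)/8 = -35 - 15/8*7 = -35 - 105/8 = -385/8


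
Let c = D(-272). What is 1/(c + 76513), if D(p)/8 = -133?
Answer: 1/75449 ≈ 1.3254e-5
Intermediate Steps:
D(p) = -1064 (D(p) = 8*(-133) = -1064)
c = -1064
1/(c + 76513) = 1/(-1064 + 76513) = 1/75449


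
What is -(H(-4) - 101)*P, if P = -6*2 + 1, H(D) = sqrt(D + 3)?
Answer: -1111 + 11*I ≈ -1111.0 + 11.0*I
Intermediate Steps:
H(D) = sqrt(3 + D)
P = -11 (P = -12 + 1 = -11)
-(H(-4) - 101)*P = -(sqrt(3 - 4) - 101)*(-11) = -(sqrt(-1) - 101)*(-11) = -(I - 101)*(-11) = -(-101 + I)*(-11) = -(1111 - 11*I) = -1111 + 11*I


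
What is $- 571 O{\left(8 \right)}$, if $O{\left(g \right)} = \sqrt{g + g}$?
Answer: $-2284$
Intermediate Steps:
$O{\left(g \right)} = \sqrt{2} \sqrt{g}$ ($O{\left(g \right)} = \sqrt{2 g} = \sqrt{2} \sqrt{g}$)
$- 571 O{\left(8 \right)} = - 571 \sqrt{2} \sqrt{8} = - 571 \sqrt{2} \cdot 2 \sqrt{2} = \left(-571\right) 4 = -2284$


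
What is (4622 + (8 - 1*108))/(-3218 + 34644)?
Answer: 119/827 ≈ 0.14389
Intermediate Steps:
(4622 + (8 - 1*108))/(-3218 + 34644) = (4622 + (8 - 108))/31426 = (4622 - 100)*(1/31426) = 4522*(1/31426) = 119/827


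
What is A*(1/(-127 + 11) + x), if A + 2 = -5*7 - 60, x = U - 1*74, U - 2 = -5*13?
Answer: 1541621/116 ≈ 13290.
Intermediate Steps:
U = -63 (U = 2 - 5*13 = 2 - 65 = -63)
x = -137 (x = -63 - 1*74 = -63 - 74 = -137)
A = -97 (A = -2 + (-5*7 - 60) = -2 + (-35 - 60) = -2 - 95 = -97)
A*(1/(-127 + 11) + x) = -97*(1/(-127 + 11) - 137) = -97*(1/(-116) - 137) = -97*(-1/116 - 137) = -97*(-15893/116) = 1541621/116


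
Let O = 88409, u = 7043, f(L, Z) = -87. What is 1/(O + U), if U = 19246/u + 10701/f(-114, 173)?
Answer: 7043/621817544 ≈ 1.1326e-5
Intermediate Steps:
U = -847043/7043 (U = 19246/7043 + 10701/(-87) = 19246*(1/7043) + 10701*(-1/87) = 19246/7043 - 123 = -847043/7043 ≈ -120.27)
1/(O + U) = 1/(88409 - 847043/7043) = 1/(621817544/7043) = 7043/621817544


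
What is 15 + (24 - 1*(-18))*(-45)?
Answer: -1875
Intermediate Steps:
15 + (24 - 1*(-18))*(-45) = 15 + (24 + 18)*(-45) = 15 + 42*(-45) = 15 - 1890 = -1875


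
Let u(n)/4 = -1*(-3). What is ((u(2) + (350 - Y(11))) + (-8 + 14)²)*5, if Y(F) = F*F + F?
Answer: 1330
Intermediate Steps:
u(n) = 12 (u(n) = 4*(-1*(-3)) = 4*3 = 12)
Y(F) = F + F² (Y(F) = F² + F = F + F²)
((u(2) + (350 - Y(11))) + (-8 + 14)²)*5 = ((12 + (350 - 11*(1 + 11))) + (-8 + 14)²)*5 = ((12 + (350 - 11*12)) + 6²)*5 = ((12 + (350 - 1*132)) + 36)*5 = ((12 + (350 - 132)) + 36)*5 = ((12 + 218) + 36)*5 = (230 + 36)*5 = 266*5 = 1330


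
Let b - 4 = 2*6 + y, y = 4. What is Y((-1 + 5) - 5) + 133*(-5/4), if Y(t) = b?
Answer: -585/4 ≈ -146.25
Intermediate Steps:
b = 20 (b = 4 + (2*6 + 4) = 4 + (12 + 4) = 4 + 16 = 20)
Y(t) = 20
Y((-1 + 5) - 5) + 133*(-5/4) = 20 + 133*(-5/4) = 20 - 665/4 = -585/4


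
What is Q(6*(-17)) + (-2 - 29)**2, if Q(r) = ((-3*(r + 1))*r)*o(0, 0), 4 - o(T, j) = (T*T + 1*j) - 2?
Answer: -184475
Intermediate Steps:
o(T, j) = 6 - j - T**2 (o(T, j) = 4 - ((T*T + 1*j) - 2) = 4 - ((T**2 + j) - 2) = 4 - ((j + T**2) - 2) = 4 - (-2 + j + T**2) = 4 + (2 - j - T**2) = 6 - j - T**2)
Q(r) = 6*r*(-3 - 3*r) (Q(r) = ((-3*(r + 1))*r)*(6 - 1*0 - 1*0**2) = ((-3*(1 + r))*r)*(6 + 0 - 1*0) = ((-3 - 3*r)*r)*(6 + 0 + 0) = (r*(-3 - 3*r))*6 = 6*r*(-3 - 3*r))
Q(6*(-17)) + (-2 - 29)**2 = -18*6*(-17)*(1 + 6*(-17)) + (-2 - 29)**2 = -18*(-102)*(1 - 102) + (-31)**2 = -18*(-102)*(-101) + 961 = -185436 + 961 = -184475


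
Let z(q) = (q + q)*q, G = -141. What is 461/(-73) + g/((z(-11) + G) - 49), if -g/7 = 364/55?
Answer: -28932/4015 ≈ -7.2060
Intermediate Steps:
z(q) = 2*q**2 (z(q) = (2*q)*q = 2*q**2)
g = -2548/55 ≈ -46.327
461/(-73) + g/((z(-11) + G) - 49) = 461/(-73) - 2548/(55*((2*(-11)**2 - 141) - 49)) = 461*(-1/73) - 2548/(55*((2*121 - 141) - 49)) = -461/73 - 2548/(55*((242 - 141) - 49)) = -461/73 - 2548/(55*(101 - 49)) = -461/73 - 2548/55/52 = -461/73 - 2548/55*1/52 = -461/73 - 49/55 = -28932/4015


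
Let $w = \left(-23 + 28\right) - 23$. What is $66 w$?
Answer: $-1188$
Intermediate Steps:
$w = -18$ ($w = 5 - 23 = -18$)
$66 w = 66 \left(-18\right) = -1188$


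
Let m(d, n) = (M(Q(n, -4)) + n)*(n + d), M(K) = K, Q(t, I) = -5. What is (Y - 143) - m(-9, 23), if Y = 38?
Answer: -357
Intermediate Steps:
m(d, n) = (-5 + n)*(d + n) (m(d, n) = (-5 + n)*(n + d) = (-5 + n)*(d + n))
(Y - 143) - m(-9, 23) = (38 - 143) - (23² - 5*(-9) - 5*23 - 9*23) = -105 - (529 + 45 - 115 - 207) = -105 - 1*252 = -105 - 252 = -357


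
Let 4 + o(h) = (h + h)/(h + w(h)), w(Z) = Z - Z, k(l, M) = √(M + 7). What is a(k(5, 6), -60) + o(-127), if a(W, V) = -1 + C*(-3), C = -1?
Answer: 0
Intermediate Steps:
k(l, M) = √(7 + M)
a(W, V) = 2 (a(W, V) = -1 - 1*(-3) = -1 + 3 = 2)
w(Z) = 0
o(h) = -2 (o(h) = -4 + (h + h)/(h + 0) = -4 + (2*h)/h = -4 + 2 = -2)
a(k(5, 6), -60) + o(-127) = 2 - 2 = 0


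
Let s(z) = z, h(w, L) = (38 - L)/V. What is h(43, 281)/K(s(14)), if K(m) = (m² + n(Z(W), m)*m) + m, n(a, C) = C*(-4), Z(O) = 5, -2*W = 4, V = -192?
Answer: -81/36736 ≈ -0.0022049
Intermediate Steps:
W = -2 (W = -½*4 = -2)
h(w, L) = -19/96 + L/192 (h(w, L) = (38 - L)/(-192) = (38 - L)*(-1/192) = -19/96 + L/192)
n(a, C) = -4*C
K(m) = m - 3*m² (K(m) = (m² + (-4*m)*m) + m = (m² - 4*m²) + m = -3*m² + m = m - 3*m²)
h(43, 281)/K(s(14)) = (-19/96 + (1/192)*281)/((14*(1 - 3*14))) = (-19/96 + 281/192)/((14*(1 - 42))) = 81/(64*((14*(-41)))) = (81/64)/(-574) = (81/64)*(-1/574) = -81/36736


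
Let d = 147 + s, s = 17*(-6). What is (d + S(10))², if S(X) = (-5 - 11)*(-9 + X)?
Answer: 841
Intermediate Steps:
s = -102
S(X) = 144 - 16*X (S(X) = -16*(-9 + X) = 144 - 16*X)
d = 45 (d = 147 - 102 = 45)
(d + S(10))² = (45 + (144 - 16*10))² = (45 + (144 - 160))² = (45 - 16)² = 29² = 841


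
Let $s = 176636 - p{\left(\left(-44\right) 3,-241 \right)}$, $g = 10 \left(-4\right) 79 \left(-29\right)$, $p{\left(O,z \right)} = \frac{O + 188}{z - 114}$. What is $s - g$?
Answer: $\frac{30173636}{355} \approx 84996.0$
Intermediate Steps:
$p{\left(O,z \right)} = \frac{188 + O}{-114 + z}$
$g = 91640$ ($g = \left(-40\right) 79 \left(-29\right) = \left(-3160\right) \left(-29\right) = 91640$)
$s = \frac{62705836}{355}$ ($s = 176636 - \frac{188 - 132}{-114 - 241} = 176636 - \frac{188 - 132}{-355} = 176636 - \left(- \frac{1}{355}\right) 56 = 176636 - - \frac{56}{355} = 176636 + \frac{56}{355} = \frac{62705836}{355} \approx 1.7664 \cdot 10^{5}$)
$s - g = \frac{62705836}{355} - 91640 = \frac{30173636}{355}$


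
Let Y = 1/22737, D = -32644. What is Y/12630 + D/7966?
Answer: -4687161151837/1143791378730 ≈ -4.0979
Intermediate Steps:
Y = 1/22737 ≈ 4.3981e-5
Y/12630 + D/7966 = (1/22737)/12630 - 32644/7966 = (1/22737)*(1/12630) - 32644*1/7966 = 1/287168310 - 16322/3983 = -4687161151837/1143791378730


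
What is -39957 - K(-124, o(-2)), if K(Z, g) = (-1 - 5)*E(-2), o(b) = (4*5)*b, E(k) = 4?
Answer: -39933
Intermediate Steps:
o(b) = 20*b
K(Z, g) = -24 (K(Z, g) = (-1 - 5)*4 = -6*4 = -24)
-39957 - K(-124, o(-2)) = -39957 - 1*(-24) = -39957 + 24 = -39933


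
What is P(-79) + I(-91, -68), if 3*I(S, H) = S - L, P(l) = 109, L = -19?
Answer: 85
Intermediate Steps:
I(S, H) = 19/3 + S/3 (I(S, H) = (S - 1*(-19))/3 = (S + 19)/3 = (19 + S)/3 = 19/3 + S/3)
P(-79) + I(-91, -68) = 109 + (19/3 + (⅓)*(-91)) = 109 + (19/3 - 91/3) = 109 - 24 = 85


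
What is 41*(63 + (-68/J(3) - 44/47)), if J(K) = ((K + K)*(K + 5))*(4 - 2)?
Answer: 2837569/1128 ≈ 2515.6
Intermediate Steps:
J(K) = 4*K*(5 + K) (J(K) = ((2*K)*(5 + K))*2 = (2*K*(5 + K))*2 = 4*K*(5 + K))
41*(63 + (-68/J(3) - 44/47)) = 41*(63 + (-68*1/(12*(5 + 3)) - 44/47)) = 41*(63 + (-68/(4*3*8) - 44*1/47)) = 41*(63 + (-68/96 - 44/47)) = 41*(63 + (-68*1/96 - 44/47)) = 41*(63 + (-17/24 - 44/47)) = 41*(63 - 1855/1128) = 41*(69209/1128) = 2837569/1128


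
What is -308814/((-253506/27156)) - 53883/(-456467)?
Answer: 58000238694111/1753289747 ≈ 33081.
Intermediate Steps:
-308814/((-253506/27156)) - 53883/(-456467) = -308814/((-253506*1/27156)) - 53883*(-1/456467) = -308814/(-42251/4526) + 53883/456467 = -308814*(-4526/42251) + 53883/456467 = 127062924/3841 + 53883/456467 = 58000238694111/1753289747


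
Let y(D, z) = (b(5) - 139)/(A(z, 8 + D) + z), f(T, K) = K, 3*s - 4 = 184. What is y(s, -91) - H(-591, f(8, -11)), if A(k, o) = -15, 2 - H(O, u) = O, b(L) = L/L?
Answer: -31360/53 ≈ -591.70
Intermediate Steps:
s = 188/3 (s = 4/3 + (⅓)*184 = 4/3 + 184/3 = 188/3 ≈ 62.667)
b(L) = 1
H(O, u) = 2 - O
y(D, z) = -138/(-15 + z) (y(D, z) = (1 - 139)/(-15 + z) = -138/(-15 + z))
y(s, -91) - H(-591, f(8, -11)) = -138/(-15 - 91) - (2 - 1*(-591)) = -138/(-106) - (2 + 591) = -138*(-1/106) - 1*593 = 69/53 - 593 = -31360/53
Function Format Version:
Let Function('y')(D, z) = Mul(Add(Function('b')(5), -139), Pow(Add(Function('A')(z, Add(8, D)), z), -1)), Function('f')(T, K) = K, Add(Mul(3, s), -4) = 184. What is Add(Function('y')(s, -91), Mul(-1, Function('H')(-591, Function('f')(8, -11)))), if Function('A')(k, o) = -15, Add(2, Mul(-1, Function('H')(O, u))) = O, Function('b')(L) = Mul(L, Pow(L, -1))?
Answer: Rational(-31360, 53) ≈ -591.70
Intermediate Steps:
s = Rational(188, 3) (s = Add(Rational(4, 3), Mul(Rational(1, 3), 184)) = Add(Rational(4, 3), Rational(184, 3)) = Rational(188, 3) ≈ 62.667)
Function('b')(L) = 1
Function('H')(O, u) = Add(2, Mul(-1, O))
Function('y')(D, z) = Mul(-138, Pow(Add(-15, z), -1)) (Function('y')(D, z) = Mul(Add(1, -139), Pow(Add(-15, z), -1)) = Mul(-138, Pow(Add(-15, z), -1)))
Add(Function('y')(s, -91), Mul(-1, Function('H')(-591, Function('f')(8, -11)))) = Add(Mul(-138, Pow(Add(-15, -91), -1)), Mul(-1, Add(2, Mul(-1, -591)))) = Add(Mul(-138, Pow(-106, -1)), Mul(-1, Add(2, 591))) = Add(Mul(-138, Rational(-1, 106)), Mul(-1, 593)) = Add(Rational(69, 53), -593) = Rational(-31360, 53)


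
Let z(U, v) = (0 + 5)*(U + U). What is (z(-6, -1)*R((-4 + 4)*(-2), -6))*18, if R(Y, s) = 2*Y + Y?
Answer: 0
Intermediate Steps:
z(U, v) = 10*U (z(U, v) = 5*(2*U) = 10*U)
R(Y, s) = 3*Y
(z(-6, -1)*R((-4 + 4)*(-2), -6))*18 = ((10*(-6))*(3*((-4 + 4)*(-2))))*18 = -180*0*(-2)*18 = -180*0*18 = -60*0*18 = 0*18 = 0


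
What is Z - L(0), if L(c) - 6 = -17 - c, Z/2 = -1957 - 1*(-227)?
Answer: -3449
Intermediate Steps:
Z = -3460 (Z = 2*(-1957 - 1*(-227)) = 2*(-1957 + 227) = 2*(-1730) = -3460)
L(c) = -11 - c (L(c) = 6 + (-17 - c) = -11 - c)
Z - L(0) = -3460 - (-11 - 1*0) = -3460 - (-11 + 0) = -3460 - 1*(-11) = -3460 + 11 = -3449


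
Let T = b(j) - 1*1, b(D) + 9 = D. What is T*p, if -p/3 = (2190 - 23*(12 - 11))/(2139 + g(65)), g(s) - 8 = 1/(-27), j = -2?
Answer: 526581/14492 ≈ 36.336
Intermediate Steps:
b(D) = -9 + D
g(s) = 215/27 (g(s) = 8 + 1/(-27) = 8 - 1/27 = 215/27)
T = -12 (T = (-9 - 2) - 1*1 = -11 - 1 = -12)
p = -175527/57968 (p = -3*(2190 - 23*(12 - 11))/(2139 + 215/27) = -3*(2190 - 23*1)/57968/27 = -3*(2190 - 23)*27/57968 = -6501*27/57968 = -3*58509/57968 = -175527/57968 ≈ -3.0280)
T*p = -12*(-175527/57968) = 526581/14492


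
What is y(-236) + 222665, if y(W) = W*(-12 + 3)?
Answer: 224789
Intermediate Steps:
y(W) = -9*W (y(W) = W*(-9) = -9*W)
y(-236) + 222665 = -9*(-236) + 222665 = 2124 + 222665 = 224789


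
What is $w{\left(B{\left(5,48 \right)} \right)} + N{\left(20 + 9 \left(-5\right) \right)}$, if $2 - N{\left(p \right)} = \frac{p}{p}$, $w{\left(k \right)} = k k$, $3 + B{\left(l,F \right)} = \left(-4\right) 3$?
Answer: $226$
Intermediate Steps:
$B{\left(l,F \right)} = -15$ ($B{\left(l,F \right)} = -3 - 12 = -15$)
$w{\left(k \right)} = k^{2}$
$N{\left(p \right)} = 1$ ($N{\left(p \right)} = 2 - \frac{p}{p} = 2 - 1 = 1$)
$w{\left(B{\left(5,48 \right)} \right)} + N{\left(20 + 9 \left(-5\right) \right)} = \left(-15\right)^{2} + 1 = 225 + 1 = 226$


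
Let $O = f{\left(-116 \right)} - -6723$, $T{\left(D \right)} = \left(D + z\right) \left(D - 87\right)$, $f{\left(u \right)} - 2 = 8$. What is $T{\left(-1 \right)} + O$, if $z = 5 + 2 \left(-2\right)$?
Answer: $6733$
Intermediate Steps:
$f{\left(u \right)} = 10$ ($f{\left(u \right)} = 2 + 8 = 10$)
$z = 1$ ($z = 5 - 4 = 1$)
$T{\left(D \right)} = \left(1 + D\right) \left(-87 + D\right)$ ($T{\left(D \right)} = \left(D + 1\right) \left(D - 87\right) = \left(1 + D\right) \left(-87 + D\right)$)
$O = 6733$ ($O = 10 - -6723 = 10 + 6723 = 6733$)
$T{\left(-1 \right)} + O = \left(-87 + \left(-1\right)^{2} - -86\right) + 6733 = \left(-87 + 1 + 86\right) + 6733 = 0 + 6733 = 6733$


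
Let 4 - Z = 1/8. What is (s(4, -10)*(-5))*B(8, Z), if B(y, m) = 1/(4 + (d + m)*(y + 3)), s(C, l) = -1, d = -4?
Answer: 40/21 ≈ 1.9048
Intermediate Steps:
Z = 31/8 (Z = 4 - 1/8 = 4 - 1*⅛ = 4 - ⅛ = 31/8 ≈ 3.8750)
B(y, m) = 1/(4 + (-4 + m)*(3 + y)) (B(y, m) = 1/(4 + (-4 + m)*(y + 3)) = 1/(4 + (-4 + m)*(3 + y)))
(s(4, -10)*(-5))*B(8, Z) = (-1*(-5))/(-8 - 4*8 + 3*(31/8) + (31/8)*8) = 5/(-8 - 32 + 93/8 + 31) = 5/(21/8) = 5*(8/21) = 40/21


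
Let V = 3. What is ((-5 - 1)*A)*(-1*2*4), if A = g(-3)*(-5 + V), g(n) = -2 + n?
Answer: 480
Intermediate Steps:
A = 10 (A = (-2 - 3)*(-5 + 3) = -5*(-2) = 10)
((-5 - 1)*A)*(-1*2*4) = ((-5 - 1)*10)*(-1*2*4) = (-6*10)*(-2*4) = -60*(-8) = 480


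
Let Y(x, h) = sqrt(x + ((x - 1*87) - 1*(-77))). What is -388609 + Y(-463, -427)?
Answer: -388609 + 6*I*sqrt(26) ≈ -3.8861e+5 + 30.594*I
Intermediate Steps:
Y(x, h) = sqrt(-10 + 2*x) (Y(x, h) = sqrt(x + ((x - 87) + 77)) = sqrt(x + ((-87 + x) + 77)) = sqrt(x + (-10 + x)) = sqrt(-10 + 2*x))
-388609 + Y(-463, -427) = -388609 + sqrt(-10 + 2*(-463)) = -388609 + sqrt(-10 - 926) = -388609 + sqrt(-936) = -388609 + 6*I*sqrt(26)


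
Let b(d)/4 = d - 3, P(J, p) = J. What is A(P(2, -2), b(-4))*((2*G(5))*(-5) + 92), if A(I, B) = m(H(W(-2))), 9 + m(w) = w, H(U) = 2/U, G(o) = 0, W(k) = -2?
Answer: -920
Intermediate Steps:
b(d) = -12 + 4*d (b(d) = 4*(d - 3) = 4*(-3 + d) = -12 + 4*d)
m(w) = -9 + w
A(I, B) = -10 (A(I, B) = -9 + 2/(-2) = -9 + 2*(-½) = -9 - 1 = -10)
A(P(2, -2), b(-4))*((2*G(5))*(-5) + 92) = -10*((2*0)*(-5) + 92) = -10*(0*(-5) + 92) = -10*(0 + 92) = -10*92 = -920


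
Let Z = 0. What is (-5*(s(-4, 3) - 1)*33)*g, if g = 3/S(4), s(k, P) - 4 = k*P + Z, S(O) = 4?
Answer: 4455/4 ≈ 1113.8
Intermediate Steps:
s(k, P) = 4 + P*k (s(k, P) = 4 + (k*P + 0) = 4 + (P*k + 0) = 4 + P*k)
g = ¾ (g = 3/4 = (¼)*3 = ¾ ≈ 0.75000)
(-5*(s(-4, 3) - 1)*33)*g = (-5*((4 + 3*(-4)) - 1)*33)*(¾) = (-5*((4 - 12) - 1)*33)*(¾) = (-5*(-8 - 1)*33)*(¾) = (-5*(-9)*33)*(¾) = (45*33)*(¾) = 1485*(¾) = 4455/4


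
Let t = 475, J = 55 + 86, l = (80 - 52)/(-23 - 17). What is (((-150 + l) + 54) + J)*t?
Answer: 42085/2 ≈ 21043.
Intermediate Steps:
l = -7/10 (l = 28/(-40) = 28*(-1/40) = -7/10 ≈ -0.70000)
J = 141
(((-150 + l) + 54) + J)*t = (((-150 - 7/10) + 54) + 141)*475 = ((-1507/10 + 54) + 141)*475 = (-967/10 + 141)*475 = (443/10)*475 = 42085/2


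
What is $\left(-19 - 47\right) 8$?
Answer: $-528$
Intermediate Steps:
$\left(-19 - 47\right) 8 = \left(-66\right) 8 = -528$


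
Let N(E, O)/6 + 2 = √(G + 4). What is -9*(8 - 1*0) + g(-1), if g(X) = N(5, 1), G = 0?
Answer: -72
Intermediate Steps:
N(E, O) = 0 (N(E, O) = -12 + 6*√(0 + 4) = -12 + 6*√4 = -12 + 6*2 = -12 + 12 = 0)
g(X) = 0
-9*(8 - 1*0) + g(-1) = -9*(8 - 1*0) + 0 = -9*(8 + 0) + 0 = -9*8 + 0 = -72 + 0 = -72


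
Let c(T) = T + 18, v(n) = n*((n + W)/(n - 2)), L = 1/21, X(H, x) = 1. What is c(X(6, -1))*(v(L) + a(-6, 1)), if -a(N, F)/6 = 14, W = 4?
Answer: -1375771/861 ≈ -1597.9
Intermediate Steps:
a(N, F) = -84 (a(N, F) = -6*14 = -84)
L = 1/21 ≈ 0.047619
v(n) = n*(4 + n)/(-2 + n) (v(n) = n*((n + 4)/(n - 2)) = n*((4 + n)/(-2 + n)) = n*(4 + n)/(-2 + n))
c(T) = 18 + T
c(X(6, -1))*(v(L) + a(-6, 1)) = (18 + 1)*((4 + 1/21)/(21*(-2 + 1/21)) - 84) = 19*((1/21)*(85/21)/(-41/21) - 84) = 19*((1/21)*(-21/41)*(85/21) - 84) = 19*(-85/861 - 84) = 19*(-72409/861) = -1375771/861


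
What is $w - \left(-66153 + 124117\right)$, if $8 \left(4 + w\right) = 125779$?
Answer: $- \frac{337965}{8} \approx -42246.0$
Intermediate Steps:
$w = \frac{125747}{8}$ ($w = -4 + \frac{1}{8} \cdot 125779 = -4 + \frac{125779}{8} = \frac{125747}{8} \approx 15718.0$)
$w - \left(-66153 + 124117\right) = \frac{125747}{8} - \left(-66153 + 124117\right) = \frac{125747}{8} - 57964 = - \frac{337965}{8}$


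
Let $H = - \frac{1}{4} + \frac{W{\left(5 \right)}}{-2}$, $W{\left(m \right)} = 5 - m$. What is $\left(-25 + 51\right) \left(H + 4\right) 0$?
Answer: $0$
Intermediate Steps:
$H = - \frac{1}{4}$ ($H = - \frac{1}{4} + \frac{5 - 5}{-2} = \left(-1\right) \frac{1}{4} + \left(5 - 5\right) \left(- \frac{1}{2}\right) = - \frac{1}{4} + 0 \left(- \frac{1}{2}\right) = - \frac{1}{4} + 0 = - \frac{1}{4} \approx -0.25$)
$\left(-25 + 51\right) \left(H + 4\right) 0 = \left(-25 + 51\right) \left(- \frac{1}{4} + 4\right) 0 = 26 \cdot \frac{15}{4} \cdot 0 = 26 \cdot 0 = 0$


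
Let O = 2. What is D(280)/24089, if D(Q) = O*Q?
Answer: 560/24089 ≈ 0.023247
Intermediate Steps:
D(Q) = 2*Q
D(280)/24089 = (2*280)/24089 = 560*(1/24089) = 560/24089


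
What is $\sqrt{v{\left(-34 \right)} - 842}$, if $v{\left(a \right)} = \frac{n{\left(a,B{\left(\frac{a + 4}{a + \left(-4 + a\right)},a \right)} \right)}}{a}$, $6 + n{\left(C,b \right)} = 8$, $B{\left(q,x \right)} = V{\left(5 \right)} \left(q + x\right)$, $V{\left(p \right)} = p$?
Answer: $\frac{i \sqrt{243355}}{17} \approx 29.018 i$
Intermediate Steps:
$B{\left(q,x \right)} = 5 q + 5 x$ ($B{\left(q,x \right)} = 5 \left(q + x\right) = 5 q + 5 x$)
$n{\left(C,b \right)} = 2$ ($n{\left(C,b \right)} = -6 + 8 = 2$)
$v{\left(a \right)} = \frac{2}{a}$
$\sqrt{v{\left(-34 \right)} - 842} = \sqrt{\frac{2}{-34} - 842} = \sqrt{2 \left(- \frac{1}{34}\right) - 842} = \sqrt{- \frac{1}{17} - 842} = \sqrt{- \frac{14315}{17}} = \frac{i \sqrt{243355}}{17}$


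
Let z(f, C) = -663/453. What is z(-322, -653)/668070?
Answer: -17/7759890 ≈ -2.1908e-6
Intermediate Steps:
z(f, C) = -221/151 (z(f, C) = -663*1/453 = -221/151)
z(-322, -653)/668070 = -221/151/668070 = -221/151*1/668070 = -17/7759890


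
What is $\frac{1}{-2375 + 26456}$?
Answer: $\frac{1}{24081} \approx 4.1527 \cdot 10^{-5}$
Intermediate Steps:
$\frac{1}{-2375 + 26456} = \frac{1}{24081}$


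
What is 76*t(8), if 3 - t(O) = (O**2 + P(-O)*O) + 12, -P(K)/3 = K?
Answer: -20140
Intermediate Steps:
P(K) = -3*K
t(O) = -9 - 4*O**2 (t(O) = 3 - ((O**2 + (-(-3)*O)*O) + 12) = 3 - ((O**2 + (3*O)*O) + 12) = 3 - ((O**2 + 3*O**2) + 12) = 3 - (4*O**2 + 12) = 3 - (12 + 4*O**2) = 3 + (-12 - 4*O**2) = -9 - 4*O**2)
76*t(8) = 76*(-9 - 4*8**2) = 76*(-9 - 4*64) = 76*(-9 - 256) = 76*(-265) = -20140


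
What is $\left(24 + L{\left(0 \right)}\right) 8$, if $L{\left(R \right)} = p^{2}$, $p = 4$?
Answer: $320$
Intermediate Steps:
$L{\left(R \right)} = 16$ ($L{\left(R \right)} = 4^{2} = 16$)
$\left(24 + L{\left(0 \right)}\right) 8 = \left(24 + 16\right) 8 = 40 \cdot 8 = 320$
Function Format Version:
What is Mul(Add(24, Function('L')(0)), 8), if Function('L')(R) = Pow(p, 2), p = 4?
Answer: 320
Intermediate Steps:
Function('L')(R) = 16 (Function('L')(R) = Pow(4, 2) = 16)
Mul(Add(24, Function('L')(0)), 8) = Mul(Add(24, 16), 8) = Mul(40, 8) = 320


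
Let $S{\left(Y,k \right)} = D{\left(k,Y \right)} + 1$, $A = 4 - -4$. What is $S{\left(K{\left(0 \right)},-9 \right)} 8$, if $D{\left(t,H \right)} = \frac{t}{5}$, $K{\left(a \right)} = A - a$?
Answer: $- \frac{32}{5} \approx -6.4$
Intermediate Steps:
$A = 8$ ($A = 4 + 4 = 8$)
$K{\left(a \right)} = 8 - a$
$D{\left(t,H \right)} = \frac{t}{5}$ ($D{\left(t,H \right)} = t \frac{1}{5} = \frac{t}{5}$)
$S{\left(Y,k \right)} = 1 + \frac{k}{5}$ ($S{\left(Y,k \right)} = \frac{k}{5} + 1 = 1 + \frac{k}{5}$)
$S{\left(K{\left(0 \right)},-9 \right)} 8 = \left(1 + \frac{1}{5} \left(-9\right)\right) 8 = \left(1 - \frac{9}{5}\right) 8 = \left(- \frac{4}{5}\right) 8 = - \frac{32}{5}$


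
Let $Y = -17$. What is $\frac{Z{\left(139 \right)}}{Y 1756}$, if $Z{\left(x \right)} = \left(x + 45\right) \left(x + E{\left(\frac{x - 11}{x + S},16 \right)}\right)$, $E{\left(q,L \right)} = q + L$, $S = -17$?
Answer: $- \frac{437874}{455243} \approx -0.96185$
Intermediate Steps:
$E{\left(q,L \right)} = L + q$
$Z{\left(x \right)} = \left(45 + x\right) \left(16 + x + \frac{-11 + x}{-17 + x}\right)$ ($Z{\left(x \right)} = \left(x + 45\right) \left(x + \left(16 + \frac{x - 11}{x - 17}\right)\right) = \left(45 + x\right) \left(x + \left(16 + \frac{-11 + x}{-17 + x}\right)\right) = \left(45 + x\right) \left(16 + x + \frac{-11 + x}{-17 + x}\right)$)
$\frac{Z{\left(139 \right)}}{Y 1756} = \frac{\frac{1}{-17 + 139} \left(-12735 + 139^{3} - 39337 + 45 \cdot 139^{2}\right)}{\left(-17\right) 1756} = \frac{\frac{1}{122} \left(-12735 + 2685619 - 39337 + 45 \cdot 19321\right)}{-29852} = \frac{-12735 + 2685619 - 39337 + 869445}{122} \left(- \frac{1}{29852}\right) = \frac{1}{122} \cdot 3502992 \left(- \frac{1}{29852}\right) = \frac{1751496}{61} \left(- \frac{1}{29852}\right) = - \frac{437874}{455243}$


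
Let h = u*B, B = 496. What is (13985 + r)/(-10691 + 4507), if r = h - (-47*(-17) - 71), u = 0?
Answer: -13257/6184 ≈ -2.1438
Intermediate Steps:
h = 0 (h = 0*496 = 0)
r = -728 (r = 0 - (-47*(-17) - 71) = 0 - (799 - 71) = 0 - 1*728 = 0 - 728 = -728)
(13985 + r)/(-10691 + 4507) = (13985 - 728)/(-10691 + 4507) = 13257/(-6184) = 13257*(-1/6184) = -13257/6184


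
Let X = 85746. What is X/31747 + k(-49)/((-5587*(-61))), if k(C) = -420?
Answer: 29209503282/10819599829 ≈ 2.6997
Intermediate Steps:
X/31747 + k(-49)/((-5587*(-61))) = 85746/31747 - 420/((-5587*(-61))) = 85746*(1/31747) - 420/340807 = 85746/31747 - 420*1/340807 = 85746/31747 - 420/340807 = 29209503282/10819599829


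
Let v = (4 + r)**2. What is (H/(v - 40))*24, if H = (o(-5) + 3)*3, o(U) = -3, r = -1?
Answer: 0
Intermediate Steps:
H = 0 (H = (-3 + 3)*3 = 0*3 = 0)
v = 9 (v = (4 - 1)**2 = 3**2 = 9)
(H/(v - 40))*24 = (0/(9 - 40))*24 = (0/(-31))*24 = (0*(-1/31))*24 = 0*24 = 0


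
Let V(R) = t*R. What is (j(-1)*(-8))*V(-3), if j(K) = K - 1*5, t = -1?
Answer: 144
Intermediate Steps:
j(K) = -5 + K (j(K) = K - 5 = -5 + K)
V(R) = -R
(j(-1)*(-8))*V(-3) = ((-5 - 1)*(-8))*(-1*(-3)) = -6*(-8)*3 = 48*3 = 144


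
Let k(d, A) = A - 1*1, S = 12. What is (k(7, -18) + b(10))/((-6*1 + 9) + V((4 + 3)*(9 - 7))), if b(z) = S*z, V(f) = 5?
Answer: 101/8 ≈ 12.625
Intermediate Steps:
k(d, A) = -1 + A (k(d, A) = A - 1 = -1 + A)
b(z) = 12*z
(k(7, -18) + b(10))/((-6*1 + 9) + V((4 + 3)*(9 - 7))) = ((-1 - 18) + 12*10)/((-6*1 + 9) + 5) = (-19 + 120)/((-6 + 9) + 5) = 101/(3 + 5) = 101/8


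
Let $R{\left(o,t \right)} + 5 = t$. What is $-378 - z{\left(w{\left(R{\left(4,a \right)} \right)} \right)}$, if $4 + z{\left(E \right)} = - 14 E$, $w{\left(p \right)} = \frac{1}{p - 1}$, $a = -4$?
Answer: $- \frac{1877}{5} \approx -375.4$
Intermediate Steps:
$R{\left(o,t \right)} = -5 + t$
$w{\left(p \right)} = \frac{1}{-1 + p}$
$z{\left(E \right)} = -4 - 14 E$
$-378 - z{\left(w{\left(R{\left(4,a \right)} \right)} \right)} = -378 - \left(-4 - \frac{14}{-1 - 9}\right) = -378 - \left(-4 - \frac{14}{-10}\right) = -378 - \left(-4 - - \frac{7}{5}\right) = -378 - \left(-4 + \frac{7}{5}\right) = -378 - - \frac{13}{5} = -378 + \frac{13}{5} = - \frac{1877}{5}$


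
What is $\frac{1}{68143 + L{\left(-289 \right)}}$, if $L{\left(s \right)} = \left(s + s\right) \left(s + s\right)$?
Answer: $\frac{1}{402227} \approx 2.4862 \cdot 10^{-6}$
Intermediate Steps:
$L{\left(s \right)} = 4 s^{2}$ ($L{\left(s \right)} = 2 s 2 s = 4 s^{2}$)
$\frac{1}{68143 + L{\left(-289 \right)}} = \frac{1}{68143 + 4 \left(-289\right)^{2}} = \frac{1}{68143 + 4 \cdot 83521} = \frac{1}{68143 + 334084} = \frac{1}{402227}$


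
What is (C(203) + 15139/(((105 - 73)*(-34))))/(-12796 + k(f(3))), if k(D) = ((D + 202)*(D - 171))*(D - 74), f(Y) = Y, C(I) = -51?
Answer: -70627/2646499072 ≈ -2.6687e-5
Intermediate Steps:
k(D) = (-171 + D)*(-74 + D)*(202 + D) (k(D) = ((202 + D)*(-171 + D))*(-74 + D) = ((-171 + D)*(202 + D))*(-74 + D) = (-171 + D)*(-74 + D)*(202 + D))
(C(203) + 15139/(((105 - 73)*(-34))))/(-12796 + k(f(3))) = (-51 + 15139/(((105 - 73)*(-34))))/(-12796 + (2556108 + 3³ - 36836*3 - 43*3²)) = (-51 + 15139/((32*(-34))))/(-12796 + (2556108 + 27 - 110508 - 43*9)) = (-51 + 15139/(-1088))/(-12796 + (2556108 + 27 - 110508 - 387)) = (-51 + 15139*(-1/1088))/(-12796 + 2445240) = (-51 - 15139/1088)/2432444 = -70627/1088*1/2432444 = -70627/2646499072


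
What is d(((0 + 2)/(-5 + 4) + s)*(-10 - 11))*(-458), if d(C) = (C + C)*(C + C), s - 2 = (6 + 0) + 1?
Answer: -39587688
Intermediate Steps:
s = 9 (s = 2 + ((6 + 0) + 1) = 2 + (6 + 1) = 2 + 7 = 9)
d(C) = 4*C² (d(C) = (2*C)*(2*C) = 4*C²)
d(((0 + 2)/(-5 + 4) + s)*(-10 - 11))*(-458) = (4*(((0 + 2)/(-5 + 4) + 9)*(-10 - 11))²)*(-458) = (4*((2/(-1) + 9)*(-21))²)*(-458) = (4*((2*(-1) + 9)*(-21))²)*(-458) = (4*((-2 + 9)*(-21))²)*(-458) = (4*(7*(-21))²)*(-458) = (4*(-147)²)*(-458) = (4*21609)*(-458) = 86436*(-458) = -39587688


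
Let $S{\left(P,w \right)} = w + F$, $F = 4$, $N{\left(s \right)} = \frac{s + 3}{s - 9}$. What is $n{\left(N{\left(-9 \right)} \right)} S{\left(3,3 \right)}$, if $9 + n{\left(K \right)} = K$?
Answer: $- \frac{182}{3} \approx -60.667$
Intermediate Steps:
$N{\left(s \right)} = \frac{3 + s}{-9 + s}$
$S{\left(P,w \right)} = 4 + w$ ($S{\left(P,w \right)} = w + 4 = 4 + w$)
$n{\left(K \right)} = -9 + K$
$n{\left(N{\left(-9 \right)} \right)} S{\left(3,3 \right)} = \left(-9 + \frac{3 - 9}{-9 - 9}\right) \left(4 + 3\right) = \left(-9 + \frac{1}{-18} \left(-6\right)\right) 7 = \left(-9 - - \frac{1}{3}\right) 7 = \left(-9 + \frac{1}{3}\right) 7 = \left(- \frac{26}{3}\right) 7 = - \frac{182}{3}$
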